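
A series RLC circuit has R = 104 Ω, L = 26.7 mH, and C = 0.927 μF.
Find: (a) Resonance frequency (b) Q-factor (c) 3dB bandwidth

Step 1 — Resonance condition Im(Z)=0 gives ω₀ = 1/√(LC).
Step 2 — ω₀ = 1/√(0.0267·9.27e-07) = 6356 rad/s.
Step 3 — f₀ = ω₀/(2π) = 1012 Hz.
Step 4 — Series Q: Q = ω₀L/R = 6356·0.0267/104 = 1.632.
Step 5 — 3dB bandwidth: Δω = ω₀/Q = 3895 rad/s; BW = Δω/(2π) = 619.9 Hz.

(a) f₀ = 1012 Hz  (b) Q = 1.632  (c) BW = 619.9 Hz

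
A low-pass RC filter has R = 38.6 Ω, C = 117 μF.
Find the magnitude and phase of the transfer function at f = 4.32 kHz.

Step 1 — Angular frequency: ω = 2π·4320 = 2.714e+04 rad/s.
Step 2 — Transfer function: H(jω) = 1/(1 + jωRC).
Step 3 — Denominator: 1 + jωRC = 1 + j·2.714e+04·38.6·0.000117 = 1 + j122.6.
Step 4 — H = 6.654e-05 - j0.008157.
Step 5 — Magnitude: |H| = 0.008157 (-41.8 dB); phase: φ = -89.5°.

|H| = 0.008157 (-41.8 dB), φ = -89.5°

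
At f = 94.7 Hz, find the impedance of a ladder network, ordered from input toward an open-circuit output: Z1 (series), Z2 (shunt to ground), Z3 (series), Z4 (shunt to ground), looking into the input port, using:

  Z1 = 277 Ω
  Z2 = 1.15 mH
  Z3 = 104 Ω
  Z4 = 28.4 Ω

Step 1 — Angular frequency: ω = 2π·f = 2π·94.7 = 595 rad/s.
Step 2 — Component impedances:
  Z1: Z = R = 277 Ω
  Z2: Z = jωL = j·595·0.00115 = 0 + j0.6843 Ω
  Z3: Z = R = 104 Ω
  Z4: Z = R = 28.4 Ω
Step 3 — Ladder network (open output): work backward from the far end, alternating series and parallel combinations. Z_in = 277 + j0.6843 Ω = 277∠0.1° Ω.

Z = 277 + j0.6843 Ω = 277∠0.1° Ω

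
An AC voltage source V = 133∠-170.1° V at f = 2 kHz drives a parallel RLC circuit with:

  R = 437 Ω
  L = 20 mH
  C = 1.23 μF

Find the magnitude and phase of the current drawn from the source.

Step 1 — Angular frequency: ω = 2π·f = 2π·2000 = 1.257e+04 rad/s.
Step 2 — Component impedances:
  R: Z = R = 437 Ω
  L: Z = jωL = j·1.257e+04·0.02 = 0 + j251.3 Ω
  C: Z = 1/(jωC) = -j/(ω·C) = 0 - j64.7 Ω
Step 3 — Parallel combination: 1/Z_total = 1/R + 1/L + 1/C; Z_total = 16.71 - j83.79 Ω = 85.44∠-78.7° Ω.
Step 4 — Source phasor: V = 133∠-170.1° V = -131 - j22.87 V.
Step 5 — Ohm's law: I = V / Z_total = (-131 - j22.87) / (16.71 - j83.79) = -0.03736 - j1.556 A.
Step 6 — Convert to polar: |I| = 1.557 A, ∠I = -91.4°.

I = 1.557∠-91.4° A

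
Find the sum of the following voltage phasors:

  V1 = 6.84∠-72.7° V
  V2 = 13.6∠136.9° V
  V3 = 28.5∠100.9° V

Step 1 — Convert each phasor to rectangular form:
  V1 = 6.84·(cos(-72.7°) + j·sin(-72.7°)) = 2.034 - j6.531 V
  V2 = 13.6·(cos(136.9°) + j·sin(136.9°)) = -9.93 + j9.293 V
  V3 = 28.5·(cos(100.9°) + j·sin(100.9°)) = -5.389 + j27.99 V
Step 2 — Sum components: V_total = -13.29 + j30.75 V.
Step 3 — Convert to polar: |V_total| = 33.5 V, ∠V_total = 113.4°.

V_total = 33.5∠113.4° V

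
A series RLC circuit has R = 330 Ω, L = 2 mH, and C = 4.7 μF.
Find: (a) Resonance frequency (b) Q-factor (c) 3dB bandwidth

Step 1 — Resonance: ω₀ = 1/√(LC) = 1/√(0.002·4.7e-06) = 1.031e+04 rad/s.
Step 2 — f₀ = ω₀/(2π) = 1642 Hz.
Step 3 — Series Q: Q = ω₀L/R = 1.031e+04·0.002/330 = 0.06251.
Step 4 — Bandwidth: Δω = ω₀/Q = 1.65e+05 rad/s; BW = Δω/(2π) = 2.626e+04 Hz.

(a) f₀ = 1642 Hz  (b) Q = 0.06251  (c) BW = 2.626e+04 Hz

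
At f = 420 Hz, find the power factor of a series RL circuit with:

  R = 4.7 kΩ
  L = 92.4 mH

Step 1 — Angular frequency: ω = 2π·f = 2π·420 = 2639 rad/s.
Step 2 — Component impedances:
  R: Z = R = 4700 Ω
  L: Z = jωL = j·2639·0.0924 = 0 + j243.8 Ω
Step 3 — Series combination: Z_total = R + L = 4700 + j243.8 Ω = 4706∠3.0° Ω.
Step 4 — Power factor: PF = cos(φ) = Re(Z)/|Z| = 4700/4706 = 0.9987.
Step 5 — Type: Im(Z) = 243.8 ⇒ lagging (phase φ = 3.0°).

PF = 0.9987 (lagging, φ = 3.0°)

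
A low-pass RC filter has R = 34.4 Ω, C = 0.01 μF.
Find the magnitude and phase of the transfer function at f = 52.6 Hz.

Step 1 — Angular frequency: ω = 2π·52.6 = 330.5 rad/s.
Step 2 — Transfer function: H(jω) = 1/(1 + jωRC).
Step 3 — Denominator: 1 + jωRC = 1 + j·330.5·34.4·1e-08 = 1 + j0.0001137.
Step 4 — H = 1 - j0.0001137.
Step 5 — Magnitude: |H| = 1 (-0.0 dB); phase: φ = -0.0°.

|H| = 1 (-0.0 dB), φ = -0.0°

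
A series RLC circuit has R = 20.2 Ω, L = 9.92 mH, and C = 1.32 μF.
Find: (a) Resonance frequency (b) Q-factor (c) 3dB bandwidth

Step 1 — Resonance condition Im(Z)=0 gives ω₀ = 1/√(LC).
Step 2 — ω₀ = 1/√(0.00992·1.32e-06) = 8739 rad/s.
Step 3 — f₀ = ω₀/(2π) = 1391 Hz.
Step 4 — Series Q: Q = ω₀L/R = 8739·0.00992/20.2 = 4.292.
Step 5 — 3dB bandwidth: Δω = ω₀/Q = 2036 rad/s; BW = Δω/(2π) = 324.1 Hz.

(a) f₀ = 1391 Hz  (b) Q = 4.292  (c) BW = 324.1 Hz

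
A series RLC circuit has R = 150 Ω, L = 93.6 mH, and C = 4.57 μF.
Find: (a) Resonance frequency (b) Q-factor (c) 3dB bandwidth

Step 1 — Resonance condition Im(Z)=0 gives ω₀ = 1/√(LC).
Step 2 — ω₀ = 1/√(0.0936·4.57e-06) = 1529 rad/s.
Step 3 — f₀ = ω₀/(2π) = 243.3 Hz.
Step 4 — Series Q: Q = ω₀L/R = 1529·0.0936/150 = 0.9541.
Step 5 — 3dB bandwidth: Δω = ω₀/Q = 1603 rad/s; BW = Δω/(2π) = 255.1 Hz.

(a) f₀ = 243.3 Hz  (b) Q = 0.9541  (c) BW = 255.1 Hz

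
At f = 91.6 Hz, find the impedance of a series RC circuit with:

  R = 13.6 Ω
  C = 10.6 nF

Step 1 — Angular frequency: ω = 2π·f = 2π·91.6 = 575.5 rad/s.
Step 2 — Component impedances:
  R: Z = R = 13.6 Ω
  C: Z = 1/(jωC) = -j/(ω·C) = 0 - j1.639e+05 Ω
Step 3 — Series combination: Z_total = R + C = 13.6 - j1.639e+05 Ω = 1.639e+05∠-90.0° Ω.

Z = 13.6 - j1.639e+05 Ω = 1.639e+05∠-90.0° Ω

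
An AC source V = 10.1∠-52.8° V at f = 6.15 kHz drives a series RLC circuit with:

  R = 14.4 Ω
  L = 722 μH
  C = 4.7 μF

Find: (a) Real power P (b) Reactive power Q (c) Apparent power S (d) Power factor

Step 1 — Angular frequency: ω = 2π·f = 2π·6150 = 3.864e+04 rad/s.
Step 2 — Component impedances:
  R: Z = R = 14.4 Ω
  L: Z = jωL = j·3.864e+04·0.000722 = 0 + j27.9 Ω
  C: Z = 1/(jωC) = -j/(ω·C) = 0 - j5.506 Ω
Step 3 — Series combination: Z_total = R + L + C = 14.4 + j22.39 Ω = 26.62∠57.3° Ω.
Step 4 — Source phasor: V = 10.1∠-52.8° V = 6.106 - j8.045 V.
Step 5 — Current: I = V / Z = -0.1301 - j0.3564 A = 0.3794∠-110.1° A.
Step 6 — Complex power: S = V·I* = 2.072 + j3.223 VA.
Step 7 — Real power: P = Re(S) = 2.072 W.
Step 8 — Reactive power: Q = Im(S) = 3.223 VAR.
Step 9 — Apparent power: |S| = 3.832 VA.
Step 10 — Power factor: PF = P/|S| = 0.5409 (lagging).

(a) P = 2.072 W  (b) Q = 3.223 VAR  (c) S = 3.832 VA  (d) PF = 0.5409 (lagging)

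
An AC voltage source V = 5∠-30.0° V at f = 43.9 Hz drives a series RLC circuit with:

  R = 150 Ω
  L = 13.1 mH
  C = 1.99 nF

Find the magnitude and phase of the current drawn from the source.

Step 1 — Angular frequency: ω = 2π·f = 2π·43.9 = 275.8 rad/s.
Step 2 — Component impedances:
  R: Z = R = 150 Ω
  L: Z = jωL = j·275.8·0.0131 = 0 + j3.613 Ω
  C: Z = 1/(jωC) = -j/(ω·C) = 0 - j1.822e+06 Ω
Step 3 — Series combination: Z_total = R + L + C = 150 - j1.822e+06 Ω = 1.822e+06∠-90.0° Ω.
Step 4 — Source phasor: V = 5∠-30.0° V = 4.33 - j2.5 V.
Step 5 — Ohm's law: I = V / Z_total = (4.33 - j2.5) / (150 - j1.822e+06) = 1.372e-06 + j2.377e-06 A.
Step 6 — Convert to polar: |I| = 2.745e-06 A, ∠I = 60.0°.

I = 2.745e-06∠60.0° A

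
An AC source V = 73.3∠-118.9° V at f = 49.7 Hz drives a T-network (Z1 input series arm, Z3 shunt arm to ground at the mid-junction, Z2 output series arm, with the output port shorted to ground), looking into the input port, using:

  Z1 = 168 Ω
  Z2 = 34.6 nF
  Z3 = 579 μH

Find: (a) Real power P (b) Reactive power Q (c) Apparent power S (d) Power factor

Step 1 — Angular frequency: ω = 2π·f = 2π·49.7 = 312.3 rad/s.
Step 2 — Component impedances:
  Z1: Z = R = 168 Ω
  Z2: Z = 1/(jωC) = -j/(ω·C) = 0 - j9.255e+04 Ω
  Z3: Z = jωL = j·312.3·0.000579 = 0 + j0.1808 Ω
Step 3 — With the output port shorted to ground, the output series arm Z2 runs from the junction to ground; the shunt arm Z3 also runs from the junction to ground. They appear in parallel: Z3 || Z2 = 0 + j0.1808 Ω.
Step 4 — Series with input arm Z1: Z_in = Z1 + (Z3 || Z2) = 168 + j0.1808 Ω = 168∠0.1° Ω.
Step 5 — Source phasor: V = 73.3∠-118.9° V = -35.42 - j64.17 V.
Step 6 — Current: I = V / Z = -0.2113 - j0.3817 A = 0.4363∠-119.0° A.
Step 7 — Complex power: S = V·I* = 31.98 + j0.03442 VA.
Step 8 — Real power: P = Re(S) = 31.98 W.
Step 9 — Reactive power: Q = Im(S) = 0.03442 VAR.
Step 10 — Apparent power: |S| = 31.98 VA.
Step 11 — Power factor: PF = P/|S| = 1 (lagging).

(a) P = 31.98 W  (b) Q = 0.03442 VAR  (c) S = 31.98 VA  (d) PF = 1 (lagging)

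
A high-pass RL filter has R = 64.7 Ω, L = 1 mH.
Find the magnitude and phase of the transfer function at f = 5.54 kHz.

Step 1 — Angular frequency: ω = 2π·5540 = 3.481e+04 rad/s.
Step 2 — Transfer function: H(jω) = jωL/(R + jωL).
Step 3 — Numerator jωL = j·34.81; denominator R + jωL = 64.7 + j34.81.
Step 4 — H = 0.2245 + j0.4172.
Step 5 — Magnitude: |H| = 0.4738 (-6.5 dB); phase: φ = 61.7°.

|H| = 0.4738 (-6.5 dB), φ = 61.7°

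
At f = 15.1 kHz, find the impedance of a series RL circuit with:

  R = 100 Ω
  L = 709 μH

Step 1 — Angular frequency: ω = 2π·f = 2π·1.51e+04 = 9.488e+04 rad/s.
Step 2 — Component impedances:
  R: Z = R = 100 Ω
  L: Z = jωL = j·9.488e+04·0.000709 = 0 + j67.27 Ω
Step 3 — Series combination: Z_total = R + L = 100 + j67.27 Ω = 120.5∠33.9° Ω.

Z = 100 + j67.27 Ω = 120.5∠33.9° Ω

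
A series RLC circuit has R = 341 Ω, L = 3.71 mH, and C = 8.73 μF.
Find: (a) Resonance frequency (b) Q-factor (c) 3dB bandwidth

Step 1 — Resonance: ω₀ = 1/√(LC) = 1/√(0.00371·8.73e-06) = 5557 rad/s.
Step 2 — f₀ = ω₀/(2π) = 884.4 Hz.
Step 3 — Series Q: Q = ω₀L/R = 5557·0.00371/341 = 0.06045.
Step 4 — Bandwidth: Δω = ω₀/Q = 9.191e+04 rad/s; BW = Δω/(2π) = 1.463e+04 Hz.

(a) f₀ = 884.4 Hz  (b) Q = 0.06045  (c) BW = 1.463e+04 Hz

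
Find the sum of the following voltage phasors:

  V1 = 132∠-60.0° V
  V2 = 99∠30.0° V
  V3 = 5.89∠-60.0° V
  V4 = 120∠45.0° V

Step 1 — Convert each phasor to rectangular form:
  V1 = 132·(cos(-60.0°) + j·sin(-60.0°)) = 66 - j114.3 V
  V2 = 99·(cos(30.0°) + j·sin(30.0°)) = 85.74 + j49.5 V
  V3 = 5.89·(cos(-60.0°) + j·sin(-60.0°)) = 2.945 - j5.101 V
  V4 = 120·(cos(45.0°) + j·sin(45.0°)) = 84.85 + j84.85 V
Step 2 — Sum components: V_total = 239.5 + j14.94 V.
Step 3 — Convert to polar: |V_total| = 240 V, ∠V_total = 3.6°.

V_total = 240∠3.6° V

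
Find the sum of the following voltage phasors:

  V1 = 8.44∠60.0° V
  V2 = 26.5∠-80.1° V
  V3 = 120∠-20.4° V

Step 1 — Convert each phasor to rectangular form:
  V1 = 8.44·(cos(60.0°) + j·sin(60.0°)) = 4.22 + j7.309 V
  V2 = 26.5·(cos(-80.1°) + j·sin(-80.1°)) = 4.556 - j26.11 V
  V3 = 120·(cos(-20.4°) + j·sin(-20.4°)) = 112.5 - j41.83 V
Step 2 — Sum components: V_total = 121.2 - j60.62 V.
Step 3 — Convert to polar: |V_total| = 135.6 V, ∠V_total = -26.6°.

V_total = 135.6∠-26.6° V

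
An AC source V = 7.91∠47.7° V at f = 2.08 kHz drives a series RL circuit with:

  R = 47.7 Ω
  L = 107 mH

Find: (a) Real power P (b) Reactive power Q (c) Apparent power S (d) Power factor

Step 1 — Angular frequency: ω = 2π·f = 2π·2080 = 1.307e+04 rad/s.
Step 2 — Component impedances:
  R: Z = R = 47.7 Ω
  L: Z = jωL = j·1.307e+04·0.107 = 0 + j1398 Ω
Step 3 — Series combination: Z_total = R + L = 47.7 + j1398 Ω = 1399∠88.0° Ω.
Step 4 — Source phasor: V = 7.91∠47.7° V = 5.324 + j5.85 V.
Step 5 — Current: I = V / Z = 0.004309 - j0.00366 A = 0.005653∠-40.3° A.
Step 6 — Complex power: S = V·I* = 0.001524 + j0.04469 VA.
Step 7 — Real power: P = Re(S) = 0.001524 W.
Step 8 — Reactive power: Q = Im(S) = 0.04469 VAR.
Step 9 — Apparent power: |S| = 0.04472 VA.
Step 10 — Power factor: PF = P/|S| = 0.03409 (lagging).

(a) P = 0.001524 W  (b) Q = 0.04469 VAR  (c) S = 0.04472 VA  (d) PF = 0.03409 (lagging)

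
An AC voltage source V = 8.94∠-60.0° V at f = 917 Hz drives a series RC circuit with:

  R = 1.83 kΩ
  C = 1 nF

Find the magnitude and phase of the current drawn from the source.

Step 1 — Angular frequency: ω = 2π·f = 2π·917 = 5762 rad/s.
Step 2 — Component impedances:
  R: Z = R = 1830 Ω
  C: Z = 1/(jωC) = -j/(ω·C) = 0 - j1.736e+05 Ω
Step 3 — Series combination: Z_total = R + C = 1830 - j1.736e+05 Ω = 1.736e+05∠-89.4° Ω.
Step 4 — Source phasor: V = 8.94∠-60.0° V = 4.47 - j7.742 V.
Step 5 — Ohm's law: I = V / Z_total = (4.47 - j7.742) / (1830 - j1.736e+05) = 4.488e-05 + j2.528e-05 A.
Step 6 — Convert to polar: |I| = 5.151e-05 A, ∠I = 29.4°.

I = 5.151e-05∠29.4° A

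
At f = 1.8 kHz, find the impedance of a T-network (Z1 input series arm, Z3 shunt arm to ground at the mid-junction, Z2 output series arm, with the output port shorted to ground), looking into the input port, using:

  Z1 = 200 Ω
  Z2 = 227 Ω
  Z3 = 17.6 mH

Step 1 — Angular frequency: ω = 2π·f = 2π·1800 = 1.131e+04 rad/s.
Step 2 — Component impedances:
  Z1: Z = R = 200 Ω
  Z2: Z = R = 227 Ω
  Z3: Z = jωL = j·1.131e+04·0.0176 = 0 + j199.1 Ω
Step 3 — With the output port shorted to ground, the output series arm Z2 runs from the junction to ground; the shunt arm Z3 also runs from the junction to ground. They appear in parallel: Z3 || Z2 = 98.67 + j112.5 Ω.
Step 4 — Series with input arm Z1: Z_in = Z1 + (Z3 || Z2) = 298.7 + j112.5 Ω = 319.2∠20.6° Ω.

Z = 298.7 + j112.5 Ω = 319.2∠20.6° Ω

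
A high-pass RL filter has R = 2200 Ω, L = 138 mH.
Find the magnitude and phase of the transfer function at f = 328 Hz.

Step 1 — Angular frequency: ω = 2π·328 = 2061 rad/s.
Step 2 — Transfer function: H(jω) = jωL/(R + jωL).
Step 3 — Numerator jωL = j·284.4; denominator R + jωL = 2200 + j284.4.
Step 4 — H = 0.01644 + j0.1271.
Step 5 — Magnitude: |H| = 0.1282 (-17.8 dB); phase: φ = 82.6°.

|H| = 0.1282 (-17.8 dB), φ = 82.6°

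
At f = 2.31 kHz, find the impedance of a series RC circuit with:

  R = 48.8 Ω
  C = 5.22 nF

Step 1 — Angular frequency: ω = 2π·f = 2π·2310 = 1.451e+04 rad/s.
Step 2 — Component impedances:
  R: Z = R = 48.8 Ω
  C: Z = 1/(jωC) = -j/(ω·C) = 0 - j1.32e+04 Ω
Step 3 — Series combination: Z_total = R + C = 48.8 - j1.32e+04 Ω = 1.32e+04∠-89.8° Ω.

Z = 48.8 - j1.32e+04 Ω = 1.32e+04∠-89.8° Ω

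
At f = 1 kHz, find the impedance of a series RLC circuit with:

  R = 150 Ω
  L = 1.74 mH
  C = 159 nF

Step 1 — Angular frequency: ω = 2π·f = 2π·1000 = 6283 rad/s.
Step 2 — Component impedances:
  R: Z = R = 150 Ω
  L: Z = jωL = j·6283·0.00174 = 0 + j10.93 Ω
  C: Z = 1/(jωC) = -j/(ω·C) = 0 - j1001 Ω
Step 3 — Series combination: Z_total = R + L + C = 150 - j990 Ω = 1001∠-81.4° Ω.

Z = 150 - j990 Ω = 1001∠-81.4° Ω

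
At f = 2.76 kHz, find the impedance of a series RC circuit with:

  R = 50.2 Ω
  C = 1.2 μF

Step 1 — Angular frequency: ω = 2π·f = 2π·2760 = 1.734e+04 rad/s.
Step 2 — Component impedances:
  R: Z = R = 50.2 Ω
  C: Z = 1/(jωC) = -j/(ω·C) = 0 - j48.05 Ω
Step 3 — Series combination: Z_total = R + C = 50.2 - j48.05 Ω = 69.49∠-43.7° Ω.

Z = 50.2 - j48.05 Ω = 69.49∠-43.7° Ω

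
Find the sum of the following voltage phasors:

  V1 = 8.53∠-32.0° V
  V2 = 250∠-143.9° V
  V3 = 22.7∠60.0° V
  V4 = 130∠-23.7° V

Step 1 — Convert each phasor to rectangular form:
  V1 = 8.53·(cos(-32.0°) + j·sin(-32.0°)) = 7.234 - j4.52 V
  V2 = 250·(cos(-143.9°) + j·sin(-143.9°)) = -202 - j147.3 V
  V3 = 22.7·(cos(60.0°) + j·sin(60.0°)) = 11.35 + j19.66 V
  V4 = 130·(cos(-23.7°) + j·sin(-23.7°)) = 119 - j52.25 V
Step 2 — Sum components: V_total = -64.38 - j184.4 V.
Step 3 — Convert to polar: |V_total| = 195.3 V, ∠V_total = -109.2°.

V_total = 195.3∠-109.2° V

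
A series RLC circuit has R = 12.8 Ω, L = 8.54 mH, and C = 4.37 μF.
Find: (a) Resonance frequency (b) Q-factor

Step 1 — Resonance condition Im(Z)=0 gives ω₀ = 1/√(LC).
Step 2 — ω₀ = 1/√(0.00854·4.37e-06) = 5176 rad/s.
Step 3 — f₀ = ω₀/(2π) = 823.9 Hz.
Step 4 — Series Q: Q = ω₀L/R = 5176·0.00854/12.8 = 3.454.

(a) f₀ = 823.9 Hz  (b) Q = 3.454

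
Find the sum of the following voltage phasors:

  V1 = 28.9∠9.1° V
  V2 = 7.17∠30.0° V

Step 1 — Convert each phasor to rectangular form:
  V1 = 28.9·(cos(9.1°) + j·sin(9.1°)) = 28.54 + j4.571 V
  V2 = 7.17·(cos(30.0°) + j·sin(30.0°)) = 6.209 + j3.585 V
Step 2 — Sum components: V_total = 34.75 + j8.156 V.
Step 3 — Convert to polar: |V_total| = 35.69 V, ∠V_total = 13.2°.

V_total = 35.69∠13.2° V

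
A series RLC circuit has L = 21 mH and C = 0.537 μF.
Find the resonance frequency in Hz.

Step 1 — Resonance condition Im(Z)=0 gives ω₀ = 1/√(LC).
Step 2 — ω₀ = 1/√(0.021·5.37e-07) = 9417 rad/s.
Step 3 — f₀ = ω₀/(2π) = 1499 Hz.

f₀ = 1499 Hz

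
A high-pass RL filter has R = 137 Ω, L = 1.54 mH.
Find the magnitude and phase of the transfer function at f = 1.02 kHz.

Step 1 — Angular frequency: ω = 2π·1020 = 6409 rad/s.
Step 2 — Transfer function: H(jω) = jωL/(R + jωL).
Step 3 — Numerator jωL = j·9.87; denominator R + jωL = 137 + j9.87.
Step 4 — H = 0.005163 + j0.07167.
Step 5 — Magnitude: |H| = 0.07185 (-22.9 dB); phase: φ = 85.9°.

|H| = 0.07185 (-22.9 dB), φ = 85.9°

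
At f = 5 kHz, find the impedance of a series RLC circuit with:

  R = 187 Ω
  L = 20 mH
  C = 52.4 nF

Step 1 — Angular frequency: ω = 2π·f = 2π·5000 = 3.142e+04 rad/s.
Step 2 — Component impedances:
  R: Z = R = 187 Ω
  L: Z = jωL = j·3.142e+04·0.02 = 0 + j628.3 Ω
  C: Z = 1/(jωC) = -j/(ω·C) = 0 - j607.5 Ω
Step 3 — Series combination: Z_total = R + L + C = 187 + j20.86 Ω = 188.2∠6.4° Ω.

Z = 187 + j20.86 Ω = 188.2∠6.4° Ω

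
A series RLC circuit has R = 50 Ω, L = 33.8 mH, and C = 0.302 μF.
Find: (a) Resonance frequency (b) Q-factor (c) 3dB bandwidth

Step 1 — Resonance: ω₀ = 1/√(LC) = 1/√(0.0338·3.02e-07) = 9898 rad/s.
Step 2 — f₀ = ω₀/(2π) = 1575 Hz.
Step 3 — Series Q: Q = ω₀L/R = 9898·0.0338/50 = 6.691.
Step 4 — Bandwidth: Δω = ω₀/Q = 1479 rad/s; BW = Δω/(2π) = 235.4 Hz.

(a) f₀ = 1575 Hz  (b) Q = 6.691  (c) BW = 235.4 Hz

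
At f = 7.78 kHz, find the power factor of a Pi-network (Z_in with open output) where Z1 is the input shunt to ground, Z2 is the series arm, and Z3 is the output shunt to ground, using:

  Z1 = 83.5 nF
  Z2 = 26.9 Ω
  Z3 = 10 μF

Step 1 — Angular frequency: ω = 2π·f = 2π·7780 = 4.888e+04 rad/s.
Step 2 — Component impedances:
  Z1: Z = 1/(jωC) = -j/(ω·C) = 0 - j245 Ω
  Z2: Z = R = 26.9 Ω
  Z3: Z = 1/(jωC) = -j/(ω·C) = 0 - j2.046 Ω
Step 3 — With open output, the series arm Z2 and the output shunt Z3 appear in series to ground: Z2 + Z3 = 26.9 - j2.046 Ω.
Step 4 — Parallel with input shunt Z1: Z_in = Z1 || (Z2 + Z3) = 26.15 - j4.876 Ω = 26.6∠-10.6° Ω.
Step 5 — Power factor: PF = cos(φ) = Re(Z)/|Z| = 26.15/26.6 = 0.9831.
Step 6 — Type: Im(Z) = -4.876 ⇒ leading (phase φ = -10.6°).

PF = 0.9831 (leading, φ = -10.6°)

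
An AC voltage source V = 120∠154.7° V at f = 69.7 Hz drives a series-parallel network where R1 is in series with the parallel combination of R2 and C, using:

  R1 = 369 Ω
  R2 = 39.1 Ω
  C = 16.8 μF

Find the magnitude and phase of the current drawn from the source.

Step 1 — Angular frequency: ω = 2π·f = 2π·69.7 = 437.9 rad/s.
Step 2 — Component impedances:
  R1: Z = R = 369 Ω
  R2: Z = R = 39.1 Ω
  C: Z = 1/(jωC) = -j/(ω·C) = 0 - j135.9 Ω
Step 3 — Parallel branch: R2 || C = 1/(1/R2 + 1/C) = 36.11 - j10.39 Ω.
Step 4 — Series with R1: Z_total = R1 + (R2 || C) = 405.1 - j10.39 Ω = 405.2∠-1.5° Ω.
Step 5 — Source phasor: V = 120∠154.7° V = -108.5 + j51.28 V.
Step 6 — Ohm's law: I = V / Z_total = (-108.5 + j51.28) / (405.1 - j10.39) = -0.2709 + j0.1196 A.
Step 7 — Convert to polar: |I| = 0.2961 A, ∠I = 156.2°.

I = 0.2961∠156.2° A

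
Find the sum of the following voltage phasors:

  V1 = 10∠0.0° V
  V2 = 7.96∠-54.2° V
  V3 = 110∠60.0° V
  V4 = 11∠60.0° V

Step 1 — Convert each phasor to rectangular form:
  V1 = 10·(cos(0.0°) + j·sin(0.0°)) = 10 V
  V2 = 7.96·(cos(-54.2°) + j·sin(-54.2°)) = 4.656 - j6.456 V
  V3 = 110·(cos(60.0°) + j·sin(60.0°)) = 55 + j95.26 V
  V4 = 11·(cos(60.0°) + j·sin(60.0°)) = 5.5 + j9.526 V
Step 2 — Sum components: V_total = 75.16 + j98.33 V.
Step 3 — Convert to polar: |V_total| = 123.8 V, ∠V_total = 52.6°.

V_total = 123.8∠52.6° V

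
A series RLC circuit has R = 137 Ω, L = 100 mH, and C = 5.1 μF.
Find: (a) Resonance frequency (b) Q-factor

Step 1 — Resonance condition Im(Z)=0 gives ω₀ = 1/√(LC).
Step 2 — ω₀ = 1/√(0.1·5.1e-06) = 1400 rad/s.
Step 3 — f₀ = ω₀/(2π) = 222.9 Hz.
Step 4 — Series Q: Q = ω₀L/R = 1400·0.1/137 = 1.022.

(a) f₀ = 222.9 Hz  (b) Q = 1.022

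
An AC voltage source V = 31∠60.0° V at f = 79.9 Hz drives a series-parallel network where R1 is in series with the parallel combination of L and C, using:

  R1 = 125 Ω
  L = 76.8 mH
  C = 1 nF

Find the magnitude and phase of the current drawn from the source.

Step 1 — Angular frequency: ω = 2π·f = 2π·79.9 = 502 rad/s.
Step 2 — Component impedances:
  R1: Z = R = 125 Ω
  L: Z = jωL = j·502·0.0768 = 0 + j38.56 Ω
  C: Z = 1/(jωC) = -j/(ω·C) = 0 - j1.992e+06 Ω
Step 3 — Parallel branch: L || C = 1/(1/L + 1/C) = 0 + j38.56 Ω.
Step 4 — Series with R1: Z_total = R1 + (L || C) = 125 + j38.56 Ω = 130.8∠17.1° Ω.
Step 5 — Source phasor: V = 31∠60.0° V = 15.5 + j26.85 V.
Step 6 — Ohm's law: I = V / Z_total = (15.5 + j26.85) / (125 + j38.56) = 0.1737 + j0.1612 A.
Step 7 — Convert to polar: |I| = 0.237 A, ∠I = 42.9°.

I = 0.237∠42.9° A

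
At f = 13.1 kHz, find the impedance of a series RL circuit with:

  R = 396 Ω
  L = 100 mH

Step 1 — Angular frequency: ω = 2π·f = 2π·1.31e+04 = 8.231e+04 rad/s.
Step 2 — Component impedances:
  R: Z = R = 396 Ω
  L: Z = jωL = j·8.231e+04·0.1 = 0 + j8231 Ω
Step 3 — Series combination: Z_total = R + L = 396 + j8231 Ω = 8240∠87.2° Ω.

Z = 396 + j8231 Ω = 8240∠87.2° Ω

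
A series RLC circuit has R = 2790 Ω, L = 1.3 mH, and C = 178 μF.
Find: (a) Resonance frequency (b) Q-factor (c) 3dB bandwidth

Step 1 — Resonance condition Im(Z)=0 gives ω₀ = 1/√(LC).
Step 2 — ω₀ = 1/√(0.0013·0.000178) = 2079 rad/s.
Step 3 — f₀ = ω₀/(2π) = 330.9 Hz.
Step 4 — Series Q: Q = ω₀L/R = 2079·0.0013/2790 = 0.0009686.
Step 5 — 3dB bandwidth: Δω = ω₀/Q = 2.146e+06 rad/s; BW = Δω/(2π) = 3.416e+05 Hz.

(a) f₀ = 330.9 Hz  (b) Q = 0.0009686  (c) BW = 3.416e+05 Hz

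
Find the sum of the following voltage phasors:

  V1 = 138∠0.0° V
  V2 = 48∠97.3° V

Step 1 — Convert each phasor to rectangular form:
  V1 = 138·(cos(0.0°) + j·sin(0.0°)) = 138 V
  V2 = 48·(cos(97.3°) + j·sin(97.3°)) = -6.099 + j47.61 V
Step 2 — Sum components: V_total = 131.9 + j47.61 V.
Step 3 — Convert to polar: |V_total| = 140.2 V, ∠V_total = 19.8°.

V_total = 140.2∠19.8° V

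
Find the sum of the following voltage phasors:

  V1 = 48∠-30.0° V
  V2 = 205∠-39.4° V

Step 1 — Convert each phasor to rectangular form:
  V1 = 48·(cos(-30.0°) + j·sin(-30.0°)) = 41.57 - j24 V
  V2 = 205·(cos(-39.4°) + j·sin(-39.4°)) = 158.4 - j130.1 V
Step 2 — Sum components: V_total = 200 - j154.1 V.
Step 3 — Convert to polar: |V_total| = 252.5 V, ∠V_total = -37.6°.

V_total = 252.5∠-37.6° V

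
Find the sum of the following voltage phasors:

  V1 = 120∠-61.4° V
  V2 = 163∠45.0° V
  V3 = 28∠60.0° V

Step 1 — Convert each phasor to rectangular form:
  V1 = 120·(cos(-61.4°) + j·sin(-61.4°)) = 57.44 - j105.4 V
  V2 = 163·(cos(45.0°) + j·sin(45.0°)) = 115.3 + j115.3 V
  V3 = 28·(cos(60.0°) + j·sin(60.0°)) = 14 + j24.25 V
Step 2 — Sum components: V_total = 186.7 + j34.15 V.
Step 3 — Convert to polar: |V_total| = 189.8 V, ∠V_total = 10.4°.

V_total = 189.8∠10.4° V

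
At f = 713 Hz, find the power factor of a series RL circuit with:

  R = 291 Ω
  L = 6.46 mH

Step 1 — Angular frequency: ω = 2π·f = 2π·713 = 4480 rad/s.
Step 2 — Component impedances:
  R: Z = R = 291 Ω
  L: Z = jωL = j·4480·0.00646 = 0 + j28.94 Ω
Step 3 — Series combination: Z_total = R + L = 291 + j28.94 Ω = 292.4∠5.7° Ω.
Step 4 — Power factor: PF = cos(φ) = Re(Z)/|Z| = 291/292.44 = 0.9951.
Step 5 — Type: Im(Z) = 28.94 ⇒ lagging (phase φ = 5.7°).

PF = 0.9951 (lagging, φ = 5.7°)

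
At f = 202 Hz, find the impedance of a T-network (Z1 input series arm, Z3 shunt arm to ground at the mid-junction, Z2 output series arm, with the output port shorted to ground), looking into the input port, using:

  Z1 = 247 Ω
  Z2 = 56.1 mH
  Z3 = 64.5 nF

Step 1 — Angular frequency: ω = 2π·f = 2π·202 = 1269 rad/s.
Step 2 — Component impedances:
  Z1: Z = R = 247 Ω
  Z2: Z = jωL = j·1269·0.0561 = 0 + j71.2 Ω
  Z3: Z = 1/(jωC) = -j/(ω·C) = 0 - j1.222e+04 Ω
Step 3 — With the output port shorted to ground, the output series arm Z2 runs from the junction to ground; the shunt arm Z3 also runs from the junction to ground. They appear in parallel: Z3 || Z2 = 0 + j71.62 Ω.
Step 4 — Series with input arm Z1: Z_in = Z1 + (Z3 || Z2) = 247 + j71.62 Ω = 257.2∠16.2° Ω.

Z = 247 + j71.62 Ω = 257.2∠16.2° Ω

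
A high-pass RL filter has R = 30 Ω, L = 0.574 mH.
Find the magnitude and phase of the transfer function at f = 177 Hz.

Step 1 — Angular frequency: ω = 2π·177 = 1112 rad/s.
Step 2 — Transfer function: H(jω) = jωL/(R + jωL).
Step 3 — Numerator jωL = j·0.6384; denominator R + jωL = 30 + j0.6384.
Step 4 — H = 0.0004526 + j0.02127.
Step 5 — Magnitude: |H| = 0.02127 (-33.4 dB); phase: φ = 88.8°.

|H| = 0.02127 (-33.4 dB), φ = 88.8°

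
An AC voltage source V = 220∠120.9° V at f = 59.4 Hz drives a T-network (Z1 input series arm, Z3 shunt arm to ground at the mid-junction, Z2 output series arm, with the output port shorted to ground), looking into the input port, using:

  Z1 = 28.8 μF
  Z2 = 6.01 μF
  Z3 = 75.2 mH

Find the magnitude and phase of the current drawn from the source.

Step 1 — Angular frequency: ω = 2π·f = 2π·59.4 = 373.2 rad/s.
Step 2 — Component impedances:
  Z1: Z = 1/(jωC) = -j/(ω·C) = 0 - j93.03 Ω
  Z2: Z = 1/(jωC) = -j/(ω·C) = 0 - j445.8 Ω
  Z3: Z = jωL = j·373.2·0.0752 = 0 + j28.07 Ω
Step 3 — With the output port shorted to ground, the output series arm Z2 runs from the junction to ground; the shunt arm Z3 also runs from the junction to ground. They appear in parallel: Z3 || Z2 = 0 + j29.95 Ω.
Step 4 — Series with input arm Z1: Z_in = Z1 + (Z3 || Z2) = 0 - j63.08 Ω = 63.08∠-90.0° Ω.
Step 5 — Source phasor: V = 220∠120.9° V = -113 + j188.8 V.
Step 6 — Ohm's law: I = V / Z_total = (-113 + j188.8) / (0 - j63.08) = -2.993 - j1.791 A.
Step 7 — Convert to polar: |I| = 3.488 A, ∠I = -149.1°.

I = 3.488∠-149.1° A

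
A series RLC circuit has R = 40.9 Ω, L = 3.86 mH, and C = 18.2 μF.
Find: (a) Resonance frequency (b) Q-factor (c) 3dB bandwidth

Step 1 — Resonance condition Im(Z)=0 gives ω₀ = 1/√(LC).
Step 2 — ω₀ = 1/√(0.00386·1.82e-05) = 3773 rad/s.
Step 3 — f₀ = ω₀/(2π) = 600.5 Hz.
Step 4 — Series Q: Q = ω₀L/R = 3773·0.00386/40.9 = 0.3561.
Step 5 — 3dB bandwidth: Δω = ω₀/Q = 1.06e+04 rad/s; BW = Δω/(2π) = 1686 Hz.

(a) f₀ = 600.5 Hz  (b) Q = 0.3561  (c) BW = 1686 Hz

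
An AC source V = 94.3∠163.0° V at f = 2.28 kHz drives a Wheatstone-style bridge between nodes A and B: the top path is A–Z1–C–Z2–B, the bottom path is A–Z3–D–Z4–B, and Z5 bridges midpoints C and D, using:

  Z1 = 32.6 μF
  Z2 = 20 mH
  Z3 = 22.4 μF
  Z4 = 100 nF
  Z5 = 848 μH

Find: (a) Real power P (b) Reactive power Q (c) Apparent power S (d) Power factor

Step 1 — Angular frequency: ω = 2π·f = 2π·2280 = 1.433e+04 rad/s.
Step 2 — Component impedances:
  Z1: Z = 1/(jωC) = -j/(ω·C) = 0 - j2.141 Ω
  Z2: Z = jωL = j·1.433e+04·0.02 = 0 + j286.5 Ω
  Z3: Z = 1/(jωC) = -j/(ω·C) = 0 - j3.116 Ω
  Z4: Z = 1/(jωC) = -j/(ω·C) = 0 - j698 Ω
  Z5: Z = jωL = j·1.433e+04·0.000848 = 0 + j12.15 Ω
Step 3 — Bridge requires nodal analysis (the Z5 bridge couples midpoints C and D, so the two paths cannot be reduced to a simple series/parallel combination). Setting node B to ground and injecting 1 A at node A, the 3-node admittance system at A, C, D solves to V_A = Z_AB = 0 + j473.7 Ω = 473.7∠90.0° Ω.
Step 4 — Source phasor: V = 94.3∠163.0° V = -90.18 + j27.57 V.
Step 5 — Current: I = V / Z = 0.05821 + j0.1904 A = 0.1991∠73.0° A.
Step 6 — Complex power: S = V·I* = 0 + j18.77 VA.
Step 7 — Real power: P = Re(S) = 0 W.
Step 8 — Reactive power: Q = Im(S) = 18.77 VAR.
Step 9 — Apparent power: |S| = 18.77 VA.
Step 10 — Power factor: PF = P/|S| = 0 (lagging).

(a) P = 0 W  (b) Q = 18.77 VAR  (c) S = 18.77 VA  (d) PF = 0 (lagging)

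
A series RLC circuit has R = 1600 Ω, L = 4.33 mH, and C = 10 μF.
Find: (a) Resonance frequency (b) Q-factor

Step 1 — Resonance condition Im(Z)=0 gives ω₀ = 1/√(LC).
Step 2 — ω₀ = 1/√(0.00433·1e-05) = 4806 rad/s.
Step 3 — f₀ = ω₀/(2π) = 764.8 Hz.
Step 4 — Series Q: Q = ω₀L/R = 4806·0.00433/1600 = 0.01301.

(a) f₀ = 764.8 Hz  (b) Q = 0.01301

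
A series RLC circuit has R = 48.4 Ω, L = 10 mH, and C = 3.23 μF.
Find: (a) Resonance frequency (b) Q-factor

Step 1 — Resonance condition Im(Z)=0 gives ω₀ = 1/√(LC).
Step 2 — ω₀ = 1/√(0.01·3.23e-06) = 5564 rad/s.
Step 3 — f₀ = ω₀/(2π) = 885.6 Hz.
Step 4 — Series Q: Q = ω₀L/R = 5564·0.01/48.4 = 1.15.

(a) f₀ = 885.6 Hz  (b) Q = 1.15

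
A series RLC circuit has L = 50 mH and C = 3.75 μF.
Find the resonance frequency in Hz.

Step 1 — Resonance condition Im(Z)=0 gives ω₀ = 1/√(LC).
Step 2 — ω₀ = 1/√(0.05·3.75e-06) = 2309 rad/s.
Step 3 — f₀ = ω₀/(2π) = 367.6 Hz.

f₀ = 367.6 Hz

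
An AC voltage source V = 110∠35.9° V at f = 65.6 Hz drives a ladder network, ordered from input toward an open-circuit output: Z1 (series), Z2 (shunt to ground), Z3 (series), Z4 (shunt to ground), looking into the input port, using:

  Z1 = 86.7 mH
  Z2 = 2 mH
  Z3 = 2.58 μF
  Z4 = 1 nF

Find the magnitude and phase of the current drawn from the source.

Step 1 — Angular frequency: ω = 2π·f = 2π·65.6 = 412.2 rad/s.
Step 2 — Component impedances:
  Z1: Z = jωL = j·412.2·0.0867 = 0 + j35.74 Ω
  Z2: Z = jωL = j·412.2·0.002 = 0 + j0.8244 Ω
  Z3: Z = 1/(jωC) = -j/(ω·C) = 0 - j940.4 Ω
  Z4: Z = 1/(jωC) = -j/(ω·C) = 0 - j2.426e+06 Ω
Step 3 — Ladder network (open output): work backward from the far end, alternating series and parallel combinations. Z_in = 0 + j36.56 Ω = 36.56∠90.0° Ω.
Step 4 — Source phasor: V = 110∠35.9° V = 89.1 + j64.5 V.
Step 5 — Ohm's law: I = V / Z_total = (89.1 + j64.5) / (0 + j36.56) = 1.764 - j2.437 A.
Step 6 — Convert to polar: |I| = 3.009 A, ∠I = -54.1°.

I = 3.009∠-54.1° A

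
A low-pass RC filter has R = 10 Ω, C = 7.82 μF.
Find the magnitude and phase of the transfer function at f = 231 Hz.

Step 1 — Angular frequency: ω = 2π·231 = 1451 rad/s.
Step 2 — Transfer function: H(jω) = 1/(1 + jωRC).
Step 3 — Denominator: 1 + jωRC = 1 + j·1451·10·7.82e-06 = 1 + j0.1135.
Step 4 — H = 0.9873 - j0.1121.
Step 5 — Magnitude: |H| = 0.9936 (-0.1 dB); phase: φ = -6.5°.

|H| = 0.9936 (-0.1 dB), φ = -6.5°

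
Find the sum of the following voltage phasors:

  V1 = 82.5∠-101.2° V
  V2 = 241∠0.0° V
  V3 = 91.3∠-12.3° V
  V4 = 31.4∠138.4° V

Step 1 — Convert each phasor to rectangular form:
  V1 = 82.5·(cos(-101.2°) + j·sin(-101.2°)) = -16.02 - j80.93 V
  V2 = 241·(cos(0.0°) + j·sin(0.0°)) = 241 V
  V3 = 91.3·(cos(-12.3°) + j·sin(-12.3°)) = 89.2 - j19.45 V
  V4 = 31.4·(cos(138.4°) + j·sin(138.4°)) = -23.48 + j20.85 V
Step 2 — Sum components: V_total = 290.7 - j79.53 V.
Step 3 — Convert to polar: |V_total| = 301.4 V, ∠V_total = -15.3°.

V_total = 301.4∠-15.3° V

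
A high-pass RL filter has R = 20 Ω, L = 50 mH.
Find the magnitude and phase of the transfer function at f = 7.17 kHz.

Step 1 — Angular frequency: ω = 2π·7170 = 4.505e+04 rad/s.
Step 2 — Transfer function: H(jω) = jωL/(R + jωL).
Step 3 — Numerator jωL = j·2253; denominator R + jωL = 20 + j2253.
Step 4 — H = 0.9999 + j0.008878.
Step 5 — Magnitude: |H| = 1 (-0.0 dB); phase: φ = 0.5°.

|H| = 1 (-0.0 dB), φ = 0.5°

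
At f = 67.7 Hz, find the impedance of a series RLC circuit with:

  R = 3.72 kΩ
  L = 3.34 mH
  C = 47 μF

Step 1 — Angular frequency: ω = 2π·f = 2π·67.7 = 425.4 rad/s.
Step 2 — Component impedances:
  R: Z = R = 3720 Ω
  L: Z = jωL = j·425.4·0.00334 = 0 + j1.421 Ω
  C: Z = 1/(jωC) = -j/(ω·C) = 0 - j50.02 Ω
Step 3 — Series combination: Z_total = R + L + C = 3720 - j48.6 Ω = 3720∠-0.7° Ω.

Z = 3720 - j48.6 Ω = 3720∠-0.7° Ω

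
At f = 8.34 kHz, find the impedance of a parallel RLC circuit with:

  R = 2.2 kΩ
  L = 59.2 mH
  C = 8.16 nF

Step 1 — Angular frequency: ω = 2π·f = 2π·8340 = 5.24e+04 rad/s.
Step 2 — Component impedances:
  R: Z = R = 2200 Ω
  L: Z = jωL = j·5.24e+04·0.0592 = 0 + j3102 Ω
  C: Z = 1/(jωC) = -j/(ω·C) = 0 - j2339 Ω
Step 3 — Parallel combination: 1/Z_total = 1/R + 1/L + 1/C; Z_total = 2088 - j483.5 Ω = 2143∠-13.0° Ω.

Z = 2088 - j483.5 Ω = 2143∠-13.0° Ω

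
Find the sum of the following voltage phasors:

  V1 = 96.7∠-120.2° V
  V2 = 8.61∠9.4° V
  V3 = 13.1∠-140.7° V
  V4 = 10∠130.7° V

Step 1 — Convert each phasor to rectangular form:
  V1 = 96.7·(cos(-120.2°) + j·sin(-120.2°)) = -48.64 - j83.58 V
  V2 = 8.61·(cos(9.4°) + j·sin(9.4°)) = 8.494 + j1.406 V
  V3 = 13.1·(cos(-140.7°) + j·sin(-140.7°)) = -10.14 - j8.297 V
  V4 = 10·(cos(130.7°) + j·sin(130.7°)) = -6.521 + j7.581 V
Step 2 — Sum components: V_total = -56.81 - j82.89 V.
Step 3 — Convert to polar: |V_total| = 100.5 V, ∠V_total = -124.4°.

V_total = 100.5∠-124.4° V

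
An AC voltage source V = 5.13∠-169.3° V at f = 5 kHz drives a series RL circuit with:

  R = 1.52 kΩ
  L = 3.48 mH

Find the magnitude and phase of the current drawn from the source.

Step 1 — Angular frequency: ω = 2π·f = 2π·5000 = 3.142e+04 rad/s.
Step 2 — Component impedances:
  R: Z = R = 1520 Ω
  L: Z = jωL = j·3.142e+04·0.00348 = 0 + j109.3 Ω
Step 3 — Series combination: Z_total = R + L = 1520 + j109.3 Ω = 1524∠4.1° Ω.
Step 4 — Source phasor: V = 5.13∠-169.3° V = -5.041 - j0.9525 V.
Step 5 — Ohm's law: I = V / Z_total = (-5.041 - j0.9525) / (1520 + j109.3) = -0.003344 - j0.0003861 A.
Step 6 — Convert to polar: |I| = 0.003366 A, ∠I = -173.4°.

I = 0.003366∠-173.4° A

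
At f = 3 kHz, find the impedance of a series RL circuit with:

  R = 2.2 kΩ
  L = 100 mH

Step 1 — Angular frequency: ω = 2π·f = 2π·3000 = 1.885e+04 rad/s.
Step 2 — Component impedances:
  R: Z = R = 2200 Ω
  L: Z = jωL = j·1.885e+04·0.1 = 0 + j1885 Ω
Step 3 — Series combination: Z_total = R + L = 2200 + j1885 Ω = 2897∠40.6° Ω.

Z = 2200 + j1885 Ω = 2897∠40.6° Ω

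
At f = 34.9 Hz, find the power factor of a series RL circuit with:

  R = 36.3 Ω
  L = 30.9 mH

Step 1 — Angular frequency: ω = 2π·f = 2π·34.9 = 219.3 rad/s.
Step 2 — Component impedances:
  R: Z = R = 36.3 Ω
  L: Z = jωL = j·219.3·0.0309 = 0 + j6.776 Ω
Step 3 — Series combination: Z_total = R + L = 36.3 + j6.776 Ω = 36.93∠10.6° Ω.
Step 4 — Power factor: PF = cos(φ) = Re(Z)/|Z| = 36.3/36.927 = 0.983.
Step 5 — Type: Im(Z) = 6.776 ⇒ lagging (phase φ = 10.6°).

PF = 0.983 (lagging, φ = 10.6°)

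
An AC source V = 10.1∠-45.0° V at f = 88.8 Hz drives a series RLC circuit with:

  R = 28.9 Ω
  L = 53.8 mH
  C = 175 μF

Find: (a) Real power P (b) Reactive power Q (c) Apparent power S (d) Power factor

Step 1 — Angular frequency: ω = 2π·f = 2π·88.8 = 557.9 rad/s.
Step 2 — Component impedances:
  R: Z = R = 28.9 Ω
  L: Z = jωL = j·557.9·0.0538 = 0 + j30.02 Ω
  C: Z = 1/(jωC) = -j/(ω·C) = 0 - j10.24 Ω
Step 3 — Series combination: Z_total = R + L + C = 28.9 + j19.78 Ω = 35.02∠34.4° Ω.
Step 4 — Source phasor: V = 10.1∠-45.0° V = 7.142 - j7.142 V.
Step 5 — Current: I = V / Z = 0.05314 - j0.2835 A = 0.2884∠-79.4° A.
Step 6 — Complex power: S = V·I* = 2.404 + j1.645 VA.
Step 7 — Real power: P = Re(S) = 2.404 W.
Step 8 — Reactive power: Q = Im(S) = 1.645 VAR.
Step 9 — Apparent power: |S| = 2.913 VA.
Step 10 — Power factor: PF = P/|S| = 0.8253 (lagging).

(a) P = 2.404 W  (b) Q = 1.645 VAR  (c) S = 2.913 VA  (d) PF = 0.8253 (lagging)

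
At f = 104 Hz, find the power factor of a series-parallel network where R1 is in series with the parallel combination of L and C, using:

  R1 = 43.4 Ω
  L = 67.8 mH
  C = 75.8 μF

Step 1 — Angular frequency: ω = 2π·f = 2π·104 = 653.5 rad/s.
Step 2 — Component impedances:
  R1: Z = R = 43.4 Ω
  L: Z = jωL = j·653.5·0.0678 = 0 + j44.3 Ω
  C: Z = 1/(jωC) = -j/(ω·C) = 0 - j20.19 Ω
Step 3 — Parallel branch: L || C = 1/(1/L + 1/C) = 0 - j37.09 Ω.
Step 4 — Series with R1: Z_total = R1 + (L || C) = 43.4 - j37.09 Ω = 57.09∠-40.5° Ω.
Step 5 — Power factor: PF = cos(φ) = Re(Z)/|Z| = 43.4/57.09 = 0.7602.
Step 6 — Type: Im(Z) = -37.09 ⇒ leading (phase φ = -40.5°).

PF = 0.7602 (leading, φ = -40.5°)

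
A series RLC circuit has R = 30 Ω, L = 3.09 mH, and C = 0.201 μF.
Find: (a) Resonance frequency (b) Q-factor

Step 1 — Resonance condition Im(Z)=0 gives ω₀ = 1/√(LC).
Step 2 — ω₀ = 1/√(0.00309·2.01e-07) = 4.013e+04 rad/s.
Step 3 — f₀ = ω₀/(2π) = 6386 Hz.
Step 4 — Series Q: Q = ω₀L/R = 4.013e+04·0.00309/30 = 4.133.

(a) f₀ = 6386 Hz  (b) Q = 4.133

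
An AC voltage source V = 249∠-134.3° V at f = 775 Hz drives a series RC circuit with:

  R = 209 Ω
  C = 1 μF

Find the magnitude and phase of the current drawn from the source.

Step 1 — Angular frequency: ω = 2π·f = 2π·775 = 4869 rad/s.
Step 2 — Component impedances:
  R: Z = R = 209 Ω
  C: Z = 1/(jωC) = -j/(ω·C) = 0 - j205.4 Ω
Step 3 — Series combination: Z_total = R + C = 209 - j205.4 Ω = 293∠-44.5° Ω.
Step 4 — Source phasor: V = 249∠-134.3° V = -173.9 - j178.2 V.
Step 5 — Ohm's law: I = V / Z_total = (-173.9 - j178.2) / (209 - j205.4) = 0.00292 - j0.8498 A.
Step 6 — Convert to polar: |I| = 0.8498 A, ∠I = -89.8°.

I = 0.8498∠-89.8° A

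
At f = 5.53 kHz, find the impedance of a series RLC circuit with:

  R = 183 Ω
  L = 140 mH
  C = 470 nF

Step 1 — Angular frequency: ω = 2π·f = 2π·5530 = 3.475e+04 rad/s.
Step 2 — Component impedances:
  R: Z = R = 183 Ω
  L: Z = jωL = j·3.475e+04·0.14 = 0 + j4864 Ω
  C: Z = 1/(jωC) = -j/(ω·C) = 0 - j61.23 Ω
Step 3 — Series combination: Z_total = R + L + C = 183 + j4803 Ω = 4807∠87.8° Ω.

Z = 183 + j4803 Ω = 4807∠87.8° Ω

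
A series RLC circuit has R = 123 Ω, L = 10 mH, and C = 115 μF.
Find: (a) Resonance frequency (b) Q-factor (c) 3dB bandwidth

Step 1 — Resonance: ω₀ = 1/√(LC) = 1/√(0.01·0.000115) = 932.5 rad/s.
Step 2 — f₀ = ω₀/(2π) = 148.4 Hz.
Step 3 — Series Q: Q = ω₀L/R = 932.5·0.01/123 = 0.07581.
Step 4 — Bandwidth: Δω = ω₀/Q = 1.23e+04 rad/s; BW = Δω/(2π) = 1958 Hz.

(a) f₀ = 148.4 Hz  (b) Q = 0.07581  (c) BW = 1958 Hz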